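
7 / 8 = 0.88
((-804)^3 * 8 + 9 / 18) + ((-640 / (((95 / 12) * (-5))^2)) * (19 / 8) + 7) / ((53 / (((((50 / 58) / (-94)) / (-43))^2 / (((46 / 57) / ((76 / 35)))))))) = -4157747711.50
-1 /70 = -0.01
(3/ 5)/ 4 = 3/ 20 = 0.15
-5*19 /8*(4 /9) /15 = -19 /54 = -0.35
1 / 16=0.06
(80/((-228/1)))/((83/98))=-1960/4731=-0.41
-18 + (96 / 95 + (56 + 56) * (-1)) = -12254 / 95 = -128.99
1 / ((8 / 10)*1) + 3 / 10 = 1.55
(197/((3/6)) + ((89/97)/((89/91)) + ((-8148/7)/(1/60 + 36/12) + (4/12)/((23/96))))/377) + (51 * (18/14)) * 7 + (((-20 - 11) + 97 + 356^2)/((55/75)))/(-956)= 18524114719871/27602097094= 671.11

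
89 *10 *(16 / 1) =14240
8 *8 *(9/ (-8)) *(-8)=576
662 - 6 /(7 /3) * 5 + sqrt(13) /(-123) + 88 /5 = 23336 /35 - sqrt(13) /123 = 666.71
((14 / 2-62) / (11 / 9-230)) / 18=55 / 4118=0.01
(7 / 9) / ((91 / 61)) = 61 / 117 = 0.52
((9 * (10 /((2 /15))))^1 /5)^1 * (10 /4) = 675 /2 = 337.50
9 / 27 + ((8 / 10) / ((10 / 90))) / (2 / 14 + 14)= 139 / 165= 0.84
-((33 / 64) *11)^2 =-131769 / 4096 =-32.17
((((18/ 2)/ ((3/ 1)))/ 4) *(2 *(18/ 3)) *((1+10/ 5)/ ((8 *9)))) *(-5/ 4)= -15/ 32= -0.47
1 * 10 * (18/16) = 45/4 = 11.25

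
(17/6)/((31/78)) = 221/31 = 7.13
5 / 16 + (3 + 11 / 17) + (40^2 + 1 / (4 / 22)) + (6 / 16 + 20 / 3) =1616.50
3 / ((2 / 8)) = 12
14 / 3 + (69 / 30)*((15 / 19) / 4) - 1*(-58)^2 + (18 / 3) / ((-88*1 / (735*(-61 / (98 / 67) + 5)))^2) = 4089586891 / 7296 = 560524.52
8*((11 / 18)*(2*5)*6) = 880 / 3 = 293.33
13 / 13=1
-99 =-99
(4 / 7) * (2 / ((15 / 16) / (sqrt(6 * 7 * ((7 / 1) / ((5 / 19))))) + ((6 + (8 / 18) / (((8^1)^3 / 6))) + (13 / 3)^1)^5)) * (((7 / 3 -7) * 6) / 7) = -273779108699145981367261593600 / 7073669733974063652409864678981919 + 68078861925529707085824 * sqrt(570) / 176841743349351591310246616974547975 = -0.00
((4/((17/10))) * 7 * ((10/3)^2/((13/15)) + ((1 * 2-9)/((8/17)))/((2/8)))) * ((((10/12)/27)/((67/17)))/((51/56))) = -71363600/10794303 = -6.61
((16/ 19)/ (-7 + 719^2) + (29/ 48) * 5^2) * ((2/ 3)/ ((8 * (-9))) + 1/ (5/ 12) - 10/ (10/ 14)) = -2480100724319/ 14143861440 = -175.35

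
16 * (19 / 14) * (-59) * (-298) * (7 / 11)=2672464 / 11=242951.27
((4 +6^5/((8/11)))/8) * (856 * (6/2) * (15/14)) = 3678660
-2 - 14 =-16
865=865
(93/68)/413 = 93/28084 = 0.00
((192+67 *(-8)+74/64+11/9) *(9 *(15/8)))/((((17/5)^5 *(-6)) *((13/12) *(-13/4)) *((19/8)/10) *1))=-23059453125/9118321654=-2.53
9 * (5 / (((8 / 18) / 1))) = 405 / 4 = 101.25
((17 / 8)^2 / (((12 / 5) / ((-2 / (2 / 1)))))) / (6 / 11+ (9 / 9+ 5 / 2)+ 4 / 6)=-15895 / 39808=-0.40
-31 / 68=-0.46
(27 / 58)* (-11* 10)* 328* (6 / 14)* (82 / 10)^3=-20142024408 / 5075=-3968871.80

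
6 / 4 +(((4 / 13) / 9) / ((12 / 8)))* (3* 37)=943 / 234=4.03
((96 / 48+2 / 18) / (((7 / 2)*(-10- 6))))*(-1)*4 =19 / 126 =0.15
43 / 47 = 0.91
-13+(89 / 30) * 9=137 / 10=13.70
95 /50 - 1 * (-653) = 6549 /10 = 654.90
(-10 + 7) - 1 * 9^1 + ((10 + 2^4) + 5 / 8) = 117 / 8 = 14.62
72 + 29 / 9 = 677 / 9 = 75.22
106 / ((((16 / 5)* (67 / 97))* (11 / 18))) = 231345 / 2948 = 78.48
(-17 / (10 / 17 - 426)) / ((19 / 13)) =3757 / 137408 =0.03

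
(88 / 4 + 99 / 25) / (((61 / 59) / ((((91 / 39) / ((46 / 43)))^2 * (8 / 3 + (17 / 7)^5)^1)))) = 311097370847593 / 29884320900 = 10410.05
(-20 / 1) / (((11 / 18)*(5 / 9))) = -648 / 11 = -58.91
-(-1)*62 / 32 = 1.94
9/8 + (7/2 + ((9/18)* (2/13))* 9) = 553/104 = 5.32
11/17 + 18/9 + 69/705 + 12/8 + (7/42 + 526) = 6356983/11985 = 530.41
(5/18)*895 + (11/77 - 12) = 29831/126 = 236.75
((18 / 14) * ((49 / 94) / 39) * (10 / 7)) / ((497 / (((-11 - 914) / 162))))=-0.00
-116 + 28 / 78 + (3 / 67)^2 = -20245039 / 175071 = -115.64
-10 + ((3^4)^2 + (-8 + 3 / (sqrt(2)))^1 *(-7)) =6607 - 21 *sqrt(2) / 2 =6592.15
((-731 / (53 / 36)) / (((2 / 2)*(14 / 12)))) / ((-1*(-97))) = -157896 / 35987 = -4.39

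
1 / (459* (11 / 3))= 1 / 1683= 0.00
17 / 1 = 17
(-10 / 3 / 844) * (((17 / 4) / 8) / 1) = -85 / 40512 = -0.00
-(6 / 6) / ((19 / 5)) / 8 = -5 / 152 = -0.03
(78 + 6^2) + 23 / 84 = 9599 / 84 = 114.27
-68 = -68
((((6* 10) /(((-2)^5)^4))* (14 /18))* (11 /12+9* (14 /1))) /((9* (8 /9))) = 53305 /75497472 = 0.00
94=94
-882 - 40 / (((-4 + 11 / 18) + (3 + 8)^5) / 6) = -2556796194 / 2898857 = -882.00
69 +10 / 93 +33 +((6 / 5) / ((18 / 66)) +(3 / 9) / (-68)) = 3367613 / 31620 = 106.50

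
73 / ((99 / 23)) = 1679 / 99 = 16.96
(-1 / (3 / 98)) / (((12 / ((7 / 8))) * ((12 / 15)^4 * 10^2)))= -8575 / 147456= -0.06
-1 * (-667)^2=-444889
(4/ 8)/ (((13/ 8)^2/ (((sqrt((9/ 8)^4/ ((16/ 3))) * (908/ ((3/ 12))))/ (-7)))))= -36774 * sqrt(3)/ 1183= -53.84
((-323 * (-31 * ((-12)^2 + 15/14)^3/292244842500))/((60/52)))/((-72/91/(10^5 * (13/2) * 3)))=-27635245427179/123681488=-223438.82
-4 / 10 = -2 / 5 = -0.40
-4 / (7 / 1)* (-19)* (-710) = -53960 / 7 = -7708.57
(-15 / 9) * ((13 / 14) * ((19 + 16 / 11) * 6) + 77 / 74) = -3276395 / 17094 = -191.67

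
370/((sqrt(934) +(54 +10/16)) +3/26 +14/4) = 46614672/5317021 -800384* sqrt(934)/5317021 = 4.17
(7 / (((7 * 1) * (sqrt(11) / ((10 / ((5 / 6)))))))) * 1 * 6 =72 * sqrt(11) / 11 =21.71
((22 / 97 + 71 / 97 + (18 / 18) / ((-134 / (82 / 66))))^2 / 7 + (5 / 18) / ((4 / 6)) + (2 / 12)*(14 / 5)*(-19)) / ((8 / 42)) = -43.69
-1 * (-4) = 4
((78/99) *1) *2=52/33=1.58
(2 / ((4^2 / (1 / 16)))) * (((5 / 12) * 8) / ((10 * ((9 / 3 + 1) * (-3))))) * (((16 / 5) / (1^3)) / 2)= -1 / 2880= -0.00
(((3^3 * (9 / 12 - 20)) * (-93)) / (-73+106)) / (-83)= -17.65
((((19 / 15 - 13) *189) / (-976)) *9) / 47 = 6237 / 14335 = 0.44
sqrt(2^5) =4*sqrt(2) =5.66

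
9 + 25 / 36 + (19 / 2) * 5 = 2059 / 36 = 57.19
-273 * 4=-1092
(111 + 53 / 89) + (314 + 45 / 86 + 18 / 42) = 22853553 / 53578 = 426.55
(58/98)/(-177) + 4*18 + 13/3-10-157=-262127/2891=-90.67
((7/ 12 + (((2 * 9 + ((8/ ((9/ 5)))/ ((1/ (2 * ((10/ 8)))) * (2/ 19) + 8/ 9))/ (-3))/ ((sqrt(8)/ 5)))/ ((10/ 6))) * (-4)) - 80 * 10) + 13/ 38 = -182189/ 228 - 9796 * sqrt(2)/ 199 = -868.69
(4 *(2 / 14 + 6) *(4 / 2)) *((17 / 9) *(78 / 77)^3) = 308353344 / 3195731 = 96.49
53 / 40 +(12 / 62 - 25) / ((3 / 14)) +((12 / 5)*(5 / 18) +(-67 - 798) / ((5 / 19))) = -4216957 / 1240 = -3400.77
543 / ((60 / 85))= 3077 / 4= 769.25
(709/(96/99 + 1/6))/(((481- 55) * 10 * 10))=7799/532500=0.01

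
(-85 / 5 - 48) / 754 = -5 / 58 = -0.09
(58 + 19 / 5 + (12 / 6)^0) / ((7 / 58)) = 18212 / 35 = 520.34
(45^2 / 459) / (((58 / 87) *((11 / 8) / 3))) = 2700 / 187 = 14.44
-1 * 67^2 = -4489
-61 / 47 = -1.30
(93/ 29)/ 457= 93/ 13253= 0.01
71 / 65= 1.09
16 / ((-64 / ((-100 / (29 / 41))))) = 35.34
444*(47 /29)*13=271284 /29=9354.62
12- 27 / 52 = 597 / 52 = 11.48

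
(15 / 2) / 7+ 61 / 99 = 2339 / 1386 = 1.69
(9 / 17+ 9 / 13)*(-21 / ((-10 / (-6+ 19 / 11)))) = -26649 / 2431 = -10.96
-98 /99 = -0.99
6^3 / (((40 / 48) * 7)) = 37.03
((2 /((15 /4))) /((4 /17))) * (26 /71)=884 /1065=0.83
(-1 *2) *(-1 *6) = 12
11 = 11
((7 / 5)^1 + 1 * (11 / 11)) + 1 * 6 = 42 / 5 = 8.40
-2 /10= -1 /5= -0.20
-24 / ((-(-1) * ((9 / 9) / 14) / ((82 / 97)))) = -284.04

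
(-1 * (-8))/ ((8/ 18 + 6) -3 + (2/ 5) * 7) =360/ 281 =1.28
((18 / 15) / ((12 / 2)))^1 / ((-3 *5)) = -0.01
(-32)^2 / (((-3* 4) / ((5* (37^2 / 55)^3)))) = -656825960704 / 99825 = -6579774.21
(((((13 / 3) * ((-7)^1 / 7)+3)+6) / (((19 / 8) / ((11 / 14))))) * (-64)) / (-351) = 5632 / 20007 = 0.28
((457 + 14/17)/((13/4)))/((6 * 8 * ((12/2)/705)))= 1829005/5304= 344.84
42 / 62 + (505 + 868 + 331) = 52845 / 31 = 1704.68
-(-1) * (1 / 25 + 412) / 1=10301 / 25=412.04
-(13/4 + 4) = -7.25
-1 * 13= -13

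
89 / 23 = 3.87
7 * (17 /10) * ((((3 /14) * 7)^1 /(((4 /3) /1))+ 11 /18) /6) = 2975 /864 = 3.44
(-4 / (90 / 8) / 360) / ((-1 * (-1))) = -2 / 2025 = -0.00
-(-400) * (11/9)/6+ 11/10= 22297/270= 82.58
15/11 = 1.36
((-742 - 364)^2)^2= 1496306311696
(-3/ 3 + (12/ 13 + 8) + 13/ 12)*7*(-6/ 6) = -9835/ 156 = -63.04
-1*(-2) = 2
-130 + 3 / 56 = -7277 / 56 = -129.95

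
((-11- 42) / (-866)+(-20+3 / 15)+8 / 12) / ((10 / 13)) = -3220711 / 129900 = -24.79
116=116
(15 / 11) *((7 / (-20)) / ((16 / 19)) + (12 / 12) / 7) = -1833 / 4928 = -0.37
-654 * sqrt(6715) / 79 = -678.38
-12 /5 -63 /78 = -417 /130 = -3.21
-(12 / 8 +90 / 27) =-29 / 6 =-4.83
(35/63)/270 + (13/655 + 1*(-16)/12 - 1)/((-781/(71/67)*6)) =605477/234609210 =0.00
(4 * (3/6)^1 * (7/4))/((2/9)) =63/4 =15.75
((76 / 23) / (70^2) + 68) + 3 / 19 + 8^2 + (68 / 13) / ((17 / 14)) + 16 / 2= 1005373218 / 6959225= 144.47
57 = 57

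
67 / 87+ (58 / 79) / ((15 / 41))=31809 / 11455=2.78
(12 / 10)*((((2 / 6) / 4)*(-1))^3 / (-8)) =1 / 11520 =0.00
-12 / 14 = -0.86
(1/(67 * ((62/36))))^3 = 5832/8960030533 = 0.00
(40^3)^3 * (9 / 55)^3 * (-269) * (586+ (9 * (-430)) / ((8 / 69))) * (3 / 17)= 40458409902342144000000 / 22627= 1788058951798388827.51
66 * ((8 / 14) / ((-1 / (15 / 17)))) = -3960 / 119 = -33.28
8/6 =4/3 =1.33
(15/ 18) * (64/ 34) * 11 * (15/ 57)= 4400/ 969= 4.54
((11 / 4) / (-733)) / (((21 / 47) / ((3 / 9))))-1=-185233 / 184716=-1.00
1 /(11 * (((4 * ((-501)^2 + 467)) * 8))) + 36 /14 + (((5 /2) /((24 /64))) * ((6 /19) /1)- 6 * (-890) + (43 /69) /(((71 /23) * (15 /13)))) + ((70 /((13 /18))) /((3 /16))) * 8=662235362810590253 /69854309965440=9480.24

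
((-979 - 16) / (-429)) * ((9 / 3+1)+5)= 20.87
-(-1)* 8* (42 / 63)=16 / 3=5.33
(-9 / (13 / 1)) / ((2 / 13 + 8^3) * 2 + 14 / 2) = -3 / 4469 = -0.00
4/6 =2/3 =0.67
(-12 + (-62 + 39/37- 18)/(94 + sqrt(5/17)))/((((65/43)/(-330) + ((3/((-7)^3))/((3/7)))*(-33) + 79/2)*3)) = -1653902978882/15522447106797 + 67700017*sqrt(85)/15522447106797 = -0.11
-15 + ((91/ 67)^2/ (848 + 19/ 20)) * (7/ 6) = -3429263225/ 228656193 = -15.00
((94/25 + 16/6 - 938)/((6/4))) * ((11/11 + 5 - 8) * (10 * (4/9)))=2235776/405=5520.43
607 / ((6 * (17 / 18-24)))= -1821 / 415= -4.39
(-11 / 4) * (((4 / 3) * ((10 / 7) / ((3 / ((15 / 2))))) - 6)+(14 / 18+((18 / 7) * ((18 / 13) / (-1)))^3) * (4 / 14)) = 1816233584 / 47474973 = 38.26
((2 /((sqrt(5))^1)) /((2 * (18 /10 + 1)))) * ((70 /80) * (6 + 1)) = 7 * sqrt(5) /16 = 0.98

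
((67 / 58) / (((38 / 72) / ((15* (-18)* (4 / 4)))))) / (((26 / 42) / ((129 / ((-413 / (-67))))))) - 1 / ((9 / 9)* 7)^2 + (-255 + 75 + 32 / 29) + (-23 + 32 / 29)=-20178.72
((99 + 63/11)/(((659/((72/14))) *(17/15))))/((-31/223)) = -138723840/26741561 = -5.19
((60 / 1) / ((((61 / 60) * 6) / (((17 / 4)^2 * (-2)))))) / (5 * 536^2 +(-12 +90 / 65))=-281775 / 1139120222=-0.00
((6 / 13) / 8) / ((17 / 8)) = 6 / 221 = 0.03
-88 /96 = -11 /12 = -0.92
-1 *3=-3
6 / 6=1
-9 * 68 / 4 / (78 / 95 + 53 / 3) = -43605 / 5269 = -8.28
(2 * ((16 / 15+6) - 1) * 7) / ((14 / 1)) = 91 / 15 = 6.07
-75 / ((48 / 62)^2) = -24025 / 192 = -125.13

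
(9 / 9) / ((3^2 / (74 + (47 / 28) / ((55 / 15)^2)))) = 251135 / 30492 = 8.24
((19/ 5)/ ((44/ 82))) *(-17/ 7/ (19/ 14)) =-697/ 55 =-12.67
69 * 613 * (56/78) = 394772/13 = 30367.08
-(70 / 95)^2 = -196 / 361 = -0.54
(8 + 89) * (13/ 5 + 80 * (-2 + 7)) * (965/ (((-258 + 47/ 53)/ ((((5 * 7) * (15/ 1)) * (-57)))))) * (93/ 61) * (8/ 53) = 13754666910600/ 13627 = 1009368673.27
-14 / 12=-7 / 6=-1.17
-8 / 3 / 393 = -8 / 1179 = -0.01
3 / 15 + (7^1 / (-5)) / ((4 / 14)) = -4.70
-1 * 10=-10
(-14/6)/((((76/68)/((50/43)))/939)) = -1862350/817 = -2279.50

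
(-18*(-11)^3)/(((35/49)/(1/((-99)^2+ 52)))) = 167706/49265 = 3.40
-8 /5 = -1.60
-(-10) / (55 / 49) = 98 / 11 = 8.91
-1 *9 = -9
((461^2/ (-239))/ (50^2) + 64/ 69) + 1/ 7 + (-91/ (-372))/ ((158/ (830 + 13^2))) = 3196565411461/ 1413526065000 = 2.26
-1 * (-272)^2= -73984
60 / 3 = 20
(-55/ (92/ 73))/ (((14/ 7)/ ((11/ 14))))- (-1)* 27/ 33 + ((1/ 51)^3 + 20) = 13807538275/ 3758798736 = 3.67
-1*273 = -273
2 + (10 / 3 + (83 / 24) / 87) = 11219 / 2088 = 5.37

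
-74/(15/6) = -148/5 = -29.60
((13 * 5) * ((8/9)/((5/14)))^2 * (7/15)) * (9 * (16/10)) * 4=36528128/3375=10823.15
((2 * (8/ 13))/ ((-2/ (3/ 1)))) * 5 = -120/ 13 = -9.23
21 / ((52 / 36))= 189 / 13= 14.54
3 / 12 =1 / 4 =0.25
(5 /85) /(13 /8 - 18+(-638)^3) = -8 /35318396019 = -0.00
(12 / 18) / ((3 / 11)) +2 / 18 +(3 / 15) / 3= 118 / 45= 2.62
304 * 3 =912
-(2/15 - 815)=814.87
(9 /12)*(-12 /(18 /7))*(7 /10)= -49 /20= -2.45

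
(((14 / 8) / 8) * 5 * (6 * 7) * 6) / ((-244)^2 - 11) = 441 / 95240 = 0.00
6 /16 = 3 /8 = 0.38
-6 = -6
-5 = -5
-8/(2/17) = -68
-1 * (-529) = 529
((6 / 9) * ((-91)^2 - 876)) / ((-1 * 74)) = -7405 / 111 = -66.71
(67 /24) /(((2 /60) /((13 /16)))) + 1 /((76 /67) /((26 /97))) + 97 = 19495481 /117952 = 165.28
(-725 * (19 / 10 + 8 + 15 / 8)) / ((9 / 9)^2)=-68295 / 8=-8536.88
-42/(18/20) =-140/3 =-46.67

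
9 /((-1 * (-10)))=9 /10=0.90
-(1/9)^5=-1/59049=-0.00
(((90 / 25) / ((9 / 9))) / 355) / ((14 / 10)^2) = 18 / 3479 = 0.01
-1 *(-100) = 100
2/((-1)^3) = -2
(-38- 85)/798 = -41/266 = -0.15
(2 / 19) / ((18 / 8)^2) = 32 / 1539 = 0.02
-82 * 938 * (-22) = 1692152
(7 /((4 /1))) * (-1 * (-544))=952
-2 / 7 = -0.29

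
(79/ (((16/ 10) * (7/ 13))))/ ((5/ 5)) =5135/ 56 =91.70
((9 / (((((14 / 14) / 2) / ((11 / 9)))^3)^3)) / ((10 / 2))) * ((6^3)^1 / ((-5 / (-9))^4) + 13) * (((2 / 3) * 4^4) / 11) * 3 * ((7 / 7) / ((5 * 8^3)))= 232572.27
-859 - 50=-909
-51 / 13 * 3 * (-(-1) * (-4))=612 / 13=47.08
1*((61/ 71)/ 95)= 61/ 6745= 0.01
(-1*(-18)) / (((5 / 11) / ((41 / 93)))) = 2706 / 155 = 17.46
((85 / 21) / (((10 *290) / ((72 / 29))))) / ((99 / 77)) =34 / 12615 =0.00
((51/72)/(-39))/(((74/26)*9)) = -17/23976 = -0.00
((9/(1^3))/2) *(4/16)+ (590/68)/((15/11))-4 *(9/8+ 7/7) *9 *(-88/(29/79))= 217074419/11832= 18346.38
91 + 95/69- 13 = 5477/69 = 79.38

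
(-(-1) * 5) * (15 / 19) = 3.95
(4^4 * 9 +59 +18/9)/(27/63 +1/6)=19866/5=3973.20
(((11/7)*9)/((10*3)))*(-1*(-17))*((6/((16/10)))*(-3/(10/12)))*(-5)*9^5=894415203/28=31943400.11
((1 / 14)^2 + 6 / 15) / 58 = 397 / 56840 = 0.01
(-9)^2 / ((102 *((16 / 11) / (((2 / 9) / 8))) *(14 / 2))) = 33 / 15232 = 0.00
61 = 61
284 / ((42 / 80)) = 11360 / 21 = 540.95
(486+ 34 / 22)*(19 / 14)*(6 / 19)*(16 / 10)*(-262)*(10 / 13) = -67445088 / 1001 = -67377.71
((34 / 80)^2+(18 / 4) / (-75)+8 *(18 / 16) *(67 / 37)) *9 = 8747469 / 59200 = 147.76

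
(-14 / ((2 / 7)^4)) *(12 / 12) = -2100.88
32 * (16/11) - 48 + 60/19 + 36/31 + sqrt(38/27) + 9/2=sqrt(114)/9 + 95431/12958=8.55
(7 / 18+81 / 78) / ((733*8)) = 167 / 686088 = 0.00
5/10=1/2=0.50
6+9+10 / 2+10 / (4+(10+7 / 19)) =5650 / 273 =20.70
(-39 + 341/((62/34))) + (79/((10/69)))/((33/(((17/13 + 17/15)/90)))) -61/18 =140018321/965250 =145.06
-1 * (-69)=69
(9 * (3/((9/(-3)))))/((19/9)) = -81/19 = -4.26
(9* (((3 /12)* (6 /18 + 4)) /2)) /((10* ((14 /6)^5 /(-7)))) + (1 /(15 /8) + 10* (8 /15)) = 3352177 /576240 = 5.82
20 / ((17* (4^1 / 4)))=20 / 17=1.18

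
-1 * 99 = -99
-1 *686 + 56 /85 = -58254 /85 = -685.34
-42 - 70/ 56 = -173/ 4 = -43.25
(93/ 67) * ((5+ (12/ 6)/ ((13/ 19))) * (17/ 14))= 162843/ 12194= 13.35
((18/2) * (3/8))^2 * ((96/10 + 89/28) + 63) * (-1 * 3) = -23201883/8960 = -2589.50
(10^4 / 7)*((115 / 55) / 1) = 230000 / 77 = 2987.01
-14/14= -1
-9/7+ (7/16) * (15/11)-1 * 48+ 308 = 259.31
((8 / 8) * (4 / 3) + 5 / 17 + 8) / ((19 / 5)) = 2455 / 969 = 2.53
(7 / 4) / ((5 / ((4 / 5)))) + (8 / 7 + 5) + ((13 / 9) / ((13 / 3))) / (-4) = 13313 / 2100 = 6.34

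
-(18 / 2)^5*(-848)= 50073552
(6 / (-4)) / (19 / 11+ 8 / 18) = -297 / 430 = -0.69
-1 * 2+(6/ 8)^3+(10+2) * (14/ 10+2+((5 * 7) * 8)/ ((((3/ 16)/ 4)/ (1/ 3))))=22975253/ 960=23932.56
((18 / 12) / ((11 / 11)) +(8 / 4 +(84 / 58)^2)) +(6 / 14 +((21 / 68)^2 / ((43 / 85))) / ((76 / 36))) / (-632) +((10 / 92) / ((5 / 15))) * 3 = 125032235682979 / 19016470352768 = 6.57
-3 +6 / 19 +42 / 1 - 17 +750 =14674 / 19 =772.32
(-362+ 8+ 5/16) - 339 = -11083/16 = -692.69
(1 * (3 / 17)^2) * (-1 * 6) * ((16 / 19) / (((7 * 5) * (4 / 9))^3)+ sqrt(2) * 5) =-270 * sqrt(2) / 289 - 19683 / 470853250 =-1.32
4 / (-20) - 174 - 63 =-1186 / 5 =-237.20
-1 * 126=-126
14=14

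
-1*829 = -829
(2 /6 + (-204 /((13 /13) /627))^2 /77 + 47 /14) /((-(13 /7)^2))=-62467198493 /1014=-61604732.24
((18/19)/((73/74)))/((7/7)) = 1332/1387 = 0.96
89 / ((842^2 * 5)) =89 / 3544820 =0.00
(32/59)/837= 32/49383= 0.00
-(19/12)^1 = -19/12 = -1.58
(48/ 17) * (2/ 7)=96/ 119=0.81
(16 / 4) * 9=36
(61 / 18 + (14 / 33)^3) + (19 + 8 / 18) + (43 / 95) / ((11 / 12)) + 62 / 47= 7933918543 / 320917410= 24.72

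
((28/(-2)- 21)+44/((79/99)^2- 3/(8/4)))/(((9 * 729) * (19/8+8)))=-11637784/9214550523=-0.00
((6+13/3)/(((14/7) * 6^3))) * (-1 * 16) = -0.38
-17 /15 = -1.13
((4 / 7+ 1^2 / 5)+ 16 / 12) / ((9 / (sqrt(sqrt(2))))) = 221*2^(1 / 4) / 945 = 0.28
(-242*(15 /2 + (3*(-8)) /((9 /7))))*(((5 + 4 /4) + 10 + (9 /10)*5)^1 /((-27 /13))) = -4321031 /162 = -26673.03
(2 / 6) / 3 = 1 / 9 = 0.11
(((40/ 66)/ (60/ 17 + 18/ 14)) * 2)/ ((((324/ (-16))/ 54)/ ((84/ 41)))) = -1066240/ 775269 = -1.38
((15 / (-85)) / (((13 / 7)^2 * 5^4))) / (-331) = 147 / 594351875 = 0.00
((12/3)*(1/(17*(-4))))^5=-1/1419857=-0.00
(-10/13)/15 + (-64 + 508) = 17314/39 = 443.95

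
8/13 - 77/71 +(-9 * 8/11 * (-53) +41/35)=123525448/355355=347.61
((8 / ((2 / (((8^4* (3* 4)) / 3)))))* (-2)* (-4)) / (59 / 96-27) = -50331648 / 2533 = -19870.37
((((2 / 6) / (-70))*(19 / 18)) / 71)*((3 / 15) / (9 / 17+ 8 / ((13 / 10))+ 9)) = -4199 / 4651025400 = -0.00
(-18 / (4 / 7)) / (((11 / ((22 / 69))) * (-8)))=21 / 184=0.11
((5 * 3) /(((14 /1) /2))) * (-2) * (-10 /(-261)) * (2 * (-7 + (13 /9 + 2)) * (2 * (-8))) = -102400 /5481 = -18.68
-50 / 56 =-25 / 28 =-0.89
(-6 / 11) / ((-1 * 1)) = 6 / 11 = 0.55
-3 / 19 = -0.16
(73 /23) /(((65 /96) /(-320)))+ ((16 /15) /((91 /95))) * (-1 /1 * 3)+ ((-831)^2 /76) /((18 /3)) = 3501839 /318136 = 11.01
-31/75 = -0.41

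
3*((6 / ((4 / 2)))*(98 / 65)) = 882 / 65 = 13.57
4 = 4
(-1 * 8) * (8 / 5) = -64 / 5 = -12.80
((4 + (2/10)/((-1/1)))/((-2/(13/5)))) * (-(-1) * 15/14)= -741/140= -5.29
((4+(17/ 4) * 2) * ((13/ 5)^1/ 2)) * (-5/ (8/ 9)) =-2925/ 32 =-91.41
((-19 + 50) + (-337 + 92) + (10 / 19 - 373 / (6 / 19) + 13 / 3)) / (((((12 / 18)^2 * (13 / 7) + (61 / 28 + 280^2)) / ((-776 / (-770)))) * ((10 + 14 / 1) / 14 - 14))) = 258283452 / 177561164759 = 0.00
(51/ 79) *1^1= 51/ 79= 0.65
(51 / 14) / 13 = 51 / 182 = 0.28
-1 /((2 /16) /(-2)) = 16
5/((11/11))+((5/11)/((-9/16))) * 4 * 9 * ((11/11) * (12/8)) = -425/11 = -38.64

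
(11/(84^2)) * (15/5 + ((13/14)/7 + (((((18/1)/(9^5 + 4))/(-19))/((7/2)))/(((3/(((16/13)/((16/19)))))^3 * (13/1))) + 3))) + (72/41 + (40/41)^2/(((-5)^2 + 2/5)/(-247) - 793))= 242017896439952475011317/137162742368812817241312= 1.76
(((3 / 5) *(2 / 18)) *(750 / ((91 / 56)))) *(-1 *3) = -1200 / 13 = -92.31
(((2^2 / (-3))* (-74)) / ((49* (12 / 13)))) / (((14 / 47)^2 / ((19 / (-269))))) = -20188051 / 11625642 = -1.74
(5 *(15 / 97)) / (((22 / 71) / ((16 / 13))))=42600 / 13871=3.07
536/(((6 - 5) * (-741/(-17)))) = 9112/741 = 12.30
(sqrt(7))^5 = 49 * sqrt(7) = 129.64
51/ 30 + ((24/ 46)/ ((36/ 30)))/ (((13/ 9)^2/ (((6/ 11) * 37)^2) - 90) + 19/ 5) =670700526289/ 395703840170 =1.69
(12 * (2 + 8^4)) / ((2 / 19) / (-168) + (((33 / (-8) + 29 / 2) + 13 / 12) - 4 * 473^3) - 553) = -52323264 / 450386741353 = -0.00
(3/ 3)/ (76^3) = 1/ 438976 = 0.00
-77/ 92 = -0.84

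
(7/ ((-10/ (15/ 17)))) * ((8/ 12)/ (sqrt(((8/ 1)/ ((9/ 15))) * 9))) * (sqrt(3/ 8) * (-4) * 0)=0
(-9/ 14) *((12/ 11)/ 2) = -27/ 77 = -0.35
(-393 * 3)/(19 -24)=1179/5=235.80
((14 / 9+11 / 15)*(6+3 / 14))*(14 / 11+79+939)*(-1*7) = -16745122 / 165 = -101485.59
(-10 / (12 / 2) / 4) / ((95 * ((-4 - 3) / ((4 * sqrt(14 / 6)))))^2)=-4 / 113715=-0.00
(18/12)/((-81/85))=-85/54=-1.57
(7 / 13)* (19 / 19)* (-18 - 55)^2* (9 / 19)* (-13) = -335727 / 19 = -17669.84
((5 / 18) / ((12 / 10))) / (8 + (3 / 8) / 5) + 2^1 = 17692 / 8721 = 2.03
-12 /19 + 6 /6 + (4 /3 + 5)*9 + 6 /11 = 12104 /209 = 57.91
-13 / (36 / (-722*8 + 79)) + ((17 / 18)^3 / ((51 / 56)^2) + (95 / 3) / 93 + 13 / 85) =142369247407 / 69152940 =2058.76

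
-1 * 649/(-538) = 649/538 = 1.21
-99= -99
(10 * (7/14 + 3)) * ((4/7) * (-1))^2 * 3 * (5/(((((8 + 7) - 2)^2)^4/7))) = 1200/815730721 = 0.00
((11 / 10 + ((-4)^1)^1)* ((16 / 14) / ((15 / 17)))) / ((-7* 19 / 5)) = 1972 / 13965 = 0.14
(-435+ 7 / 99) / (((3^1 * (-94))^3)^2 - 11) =-43058 / 49788591968591487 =-0.00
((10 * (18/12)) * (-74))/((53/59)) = -65490/53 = -1235.66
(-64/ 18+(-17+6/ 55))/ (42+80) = -10121/ 60390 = -0.17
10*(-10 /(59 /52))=-5200 /59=-88.14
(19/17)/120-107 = -218261/2040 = -106.99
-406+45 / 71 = -28781 / 71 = -405.37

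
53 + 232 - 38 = 247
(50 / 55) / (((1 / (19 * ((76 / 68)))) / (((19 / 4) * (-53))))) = -1817635 / 374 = -4859.99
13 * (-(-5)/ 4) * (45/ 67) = 2925/ 268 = 10.91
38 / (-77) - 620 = -47778 / 77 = -620.49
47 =47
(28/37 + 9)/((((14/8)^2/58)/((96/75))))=10720256/45325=236.52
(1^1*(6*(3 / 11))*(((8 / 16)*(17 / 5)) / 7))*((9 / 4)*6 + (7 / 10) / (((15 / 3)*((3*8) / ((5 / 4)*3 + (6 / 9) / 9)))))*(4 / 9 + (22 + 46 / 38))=24102008723 / 189604800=127.12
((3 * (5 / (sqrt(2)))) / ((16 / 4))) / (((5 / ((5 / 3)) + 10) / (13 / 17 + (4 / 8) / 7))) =2985 * sqrt(2) / 24752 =0.17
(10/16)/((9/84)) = 35/6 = 5.83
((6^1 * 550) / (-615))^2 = 48400 / 1681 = 28.79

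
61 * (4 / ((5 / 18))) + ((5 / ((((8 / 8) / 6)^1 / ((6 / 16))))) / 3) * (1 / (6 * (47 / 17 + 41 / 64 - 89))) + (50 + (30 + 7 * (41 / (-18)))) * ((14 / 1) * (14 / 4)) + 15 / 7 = 4019.26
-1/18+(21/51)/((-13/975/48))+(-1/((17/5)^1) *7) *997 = -63631/18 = -3535.06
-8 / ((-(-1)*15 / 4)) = -32 / 15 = -2.13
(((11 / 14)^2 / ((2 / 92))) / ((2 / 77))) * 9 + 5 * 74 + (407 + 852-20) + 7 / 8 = 641187 / 56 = 11449.77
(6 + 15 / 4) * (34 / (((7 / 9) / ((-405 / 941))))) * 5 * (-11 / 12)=44304975 / 52696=840.77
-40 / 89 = -0.45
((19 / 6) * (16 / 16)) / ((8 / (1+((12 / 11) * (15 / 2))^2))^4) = 86786503926910339 / 5268083859456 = 16474.02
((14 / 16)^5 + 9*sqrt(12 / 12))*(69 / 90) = 7169537 / 983040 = 7.29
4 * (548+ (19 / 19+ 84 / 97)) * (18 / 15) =1280088 / 485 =2639.36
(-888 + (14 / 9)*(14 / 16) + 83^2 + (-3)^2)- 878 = 184801 / 36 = 5133.36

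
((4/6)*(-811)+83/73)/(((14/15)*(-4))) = 590785/4088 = 144.52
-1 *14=-14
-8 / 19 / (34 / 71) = -0.88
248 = 248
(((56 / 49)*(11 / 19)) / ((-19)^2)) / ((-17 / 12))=-0.00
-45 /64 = -0.70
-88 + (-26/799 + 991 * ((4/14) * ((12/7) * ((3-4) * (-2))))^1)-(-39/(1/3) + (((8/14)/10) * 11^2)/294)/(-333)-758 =124.39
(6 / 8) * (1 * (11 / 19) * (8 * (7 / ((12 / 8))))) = 308 / 19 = 16.21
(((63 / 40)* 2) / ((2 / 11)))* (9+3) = 2079 / 10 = 207.90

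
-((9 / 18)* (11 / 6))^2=-121 / 144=-0.84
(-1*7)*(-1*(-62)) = -434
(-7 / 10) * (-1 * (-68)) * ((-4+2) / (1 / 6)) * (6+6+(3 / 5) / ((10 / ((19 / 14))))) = 862614 / 125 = 6900.91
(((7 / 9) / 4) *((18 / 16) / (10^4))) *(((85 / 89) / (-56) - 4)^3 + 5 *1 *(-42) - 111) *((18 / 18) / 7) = -9553251558889 / 7923445497856000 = -0.00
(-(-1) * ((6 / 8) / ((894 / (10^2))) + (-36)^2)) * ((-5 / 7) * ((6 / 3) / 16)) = -1931165 / 16688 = -115.72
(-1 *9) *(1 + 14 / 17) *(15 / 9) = -465 / 17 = -27.35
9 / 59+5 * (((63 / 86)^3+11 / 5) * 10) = 2435683297 / 18763652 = 129.81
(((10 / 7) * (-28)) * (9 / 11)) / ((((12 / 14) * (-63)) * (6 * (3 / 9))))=10 / 33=0.30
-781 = -781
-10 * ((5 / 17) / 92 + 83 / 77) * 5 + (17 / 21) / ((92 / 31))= -19431001 / 361284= -53.78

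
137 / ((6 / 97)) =13289 / 6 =2214.83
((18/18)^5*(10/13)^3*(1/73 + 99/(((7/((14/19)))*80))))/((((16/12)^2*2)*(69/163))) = 0.04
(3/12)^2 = 1/16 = 0.06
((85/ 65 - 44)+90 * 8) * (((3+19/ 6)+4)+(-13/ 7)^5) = -3529428485/ 436982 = -8076.83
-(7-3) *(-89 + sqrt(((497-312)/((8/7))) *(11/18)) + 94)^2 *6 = -(60 + sqrt(14245))^2/6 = -5361.22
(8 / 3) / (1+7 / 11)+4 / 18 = 50 / 27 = 1.85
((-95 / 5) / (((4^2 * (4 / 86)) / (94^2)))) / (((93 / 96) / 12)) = -86628144 / 31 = -2794456.26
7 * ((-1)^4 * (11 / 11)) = 7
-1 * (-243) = 243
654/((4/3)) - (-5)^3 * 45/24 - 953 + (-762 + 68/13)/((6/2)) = -149879/312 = -480.38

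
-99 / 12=-33 / 4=-8.25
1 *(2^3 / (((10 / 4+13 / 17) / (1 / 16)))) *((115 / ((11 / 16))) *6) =62560 / 407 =153.71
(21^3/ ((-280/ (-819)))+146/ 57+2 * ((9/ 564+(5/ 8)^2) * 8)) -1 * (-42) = 2908267933/ 107160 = 27139.49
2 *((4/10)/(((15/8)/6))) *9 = 576/25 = 23.04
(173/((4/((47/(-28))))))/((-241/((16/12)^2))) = 8131/15183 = 0.54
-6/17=-0.35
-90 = -90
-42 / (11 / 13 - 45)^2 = -507 / 23534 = -0.02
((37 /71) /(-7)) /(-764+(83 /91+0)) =481 /4930311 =0.00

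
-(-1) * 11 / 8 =11 / 8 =1.38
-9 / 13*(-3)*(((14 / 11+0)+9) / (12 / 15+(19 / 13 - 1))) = 15255 / 902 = 16.91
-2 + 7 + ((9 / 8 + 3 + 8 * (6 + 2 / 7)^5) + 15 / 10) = 10556066931 / 134456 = 78509.45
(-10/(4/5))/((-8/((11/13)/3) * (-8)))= -275/4992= -0.06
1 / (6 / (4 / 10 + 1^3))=7 / 30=0.23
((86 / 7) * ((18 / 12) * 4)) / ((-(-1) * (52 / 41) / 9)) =523.09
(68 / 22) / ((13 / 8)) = 272 / 143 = 1.90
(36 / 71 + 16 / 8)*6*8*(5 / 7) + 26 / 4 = 91901 / 994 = 92.46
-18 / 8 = -9 / 4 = -2.25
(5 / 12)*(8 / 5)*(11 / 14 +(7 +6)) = 193 / 21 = 9.19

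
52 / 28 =13 / 7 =1.86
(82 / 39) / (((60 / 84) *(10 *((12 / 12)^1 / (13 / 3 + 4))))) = 287 / 117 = 2.45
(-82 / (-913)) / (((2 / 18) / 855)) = 630990 / 913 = 691.12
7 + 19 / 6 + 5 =91 / 6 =15.17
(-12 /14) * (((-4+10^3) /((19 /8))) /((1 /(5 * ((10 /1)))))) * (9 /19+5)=-98378.16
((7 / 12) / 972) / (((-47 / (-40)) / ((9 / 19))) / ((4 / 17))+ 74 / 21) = 490 / 11484747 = 0.00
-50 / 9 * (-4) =22.22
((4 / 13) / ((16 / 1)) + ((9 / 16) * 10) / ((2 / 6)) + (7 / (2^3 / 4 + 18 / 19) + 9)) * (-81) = -59535 / 26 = -2289.81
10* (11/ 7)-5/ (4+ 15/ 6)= 1360/ 91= 14.95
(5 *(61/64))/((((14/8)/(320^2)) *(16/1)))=122000/7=17428.57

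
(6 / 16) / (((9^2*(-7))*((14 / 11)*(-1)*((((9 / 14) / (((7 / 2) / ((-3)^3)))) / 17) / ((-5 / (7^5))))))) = 935 / 1764331632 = 0.00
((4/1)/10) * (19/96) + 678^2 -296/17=459666.67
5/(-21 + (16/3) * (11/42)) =-63/247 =-0.26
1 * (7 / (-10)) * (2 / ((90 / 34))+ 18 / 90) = -301 / 450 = -0.67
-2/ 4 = -1/ 2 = -0.50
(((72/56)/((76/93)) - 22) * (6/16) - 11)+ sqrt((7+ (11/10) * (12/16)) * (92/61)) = -79417/4256+ sqrt(4391390)/610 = -15.22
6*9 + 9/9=55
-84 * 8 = -672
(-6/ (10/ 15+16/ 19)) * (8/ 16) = -171/ 86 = -1.99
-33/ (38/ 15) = -495/ 38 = -13.03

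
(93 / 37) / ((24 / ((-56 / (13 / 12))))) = -2604 / 481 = -5.41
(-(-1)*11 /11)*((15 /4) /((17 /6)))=45 /34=1.32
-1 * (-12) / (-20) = -3 / 5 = -0.60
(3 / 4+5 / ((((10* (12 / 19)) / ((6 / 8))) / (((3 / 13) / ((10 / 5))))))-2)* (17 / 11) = -16711 / 9152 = -1.83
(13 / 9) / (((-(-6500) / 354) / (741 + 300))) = 20473 / 250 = 81.89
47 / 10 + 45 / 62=841 / 155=5.43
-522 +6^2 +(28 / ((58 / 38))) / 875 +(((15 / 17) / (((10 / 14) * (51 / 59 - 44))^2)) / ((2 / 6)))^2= -4271737162263720438661 / 8789961968527203125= -485.98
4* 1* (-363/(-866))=1.68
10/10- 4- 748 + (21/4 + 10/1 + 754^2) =2271121/4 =567780.25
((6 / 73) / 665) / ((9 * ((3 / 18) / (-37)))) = -0.00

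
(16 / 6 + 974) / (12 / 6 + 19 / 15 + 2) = 14650 / 79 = 185.44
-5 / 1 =-5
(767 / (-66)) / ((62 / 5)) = -3835 / 4092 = -0.94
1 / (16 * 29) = 0.00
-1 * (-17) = 17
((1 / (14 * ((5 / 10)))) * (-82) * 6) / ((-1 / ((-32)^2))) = 503808 / 7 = 71972.57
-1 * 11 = -11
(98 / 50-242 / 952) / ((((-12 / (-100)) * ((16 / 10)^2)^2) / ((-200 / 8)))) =-317171875 / 5849088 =-54.23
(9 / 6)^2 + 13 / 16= 3.06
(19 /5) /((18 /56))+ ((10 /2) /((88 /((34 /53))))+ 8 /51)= 21435473 /1783980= 12.02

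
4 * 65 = 260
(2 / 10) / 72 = 1 / 360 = 0.00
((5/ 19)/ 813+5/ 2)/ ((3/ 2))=77245/ 46341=1.67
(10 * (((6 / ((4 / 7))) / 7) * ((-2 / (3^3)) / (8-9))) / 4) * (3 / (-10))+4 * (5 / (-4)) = -61 / 12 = -5.08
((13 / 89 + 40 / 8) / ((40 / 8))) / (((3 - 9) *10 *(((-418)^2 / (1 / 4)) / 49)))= -11221 / 9330261600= -0.00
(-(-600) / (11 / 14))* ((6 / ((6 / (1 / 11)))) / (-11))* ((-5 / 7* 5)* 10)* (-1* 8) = -2400000 / 1331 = -1803.16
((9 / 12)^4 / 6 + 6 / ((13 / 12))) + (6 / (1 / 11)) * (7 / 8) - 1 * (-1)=428255 / 6656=64.34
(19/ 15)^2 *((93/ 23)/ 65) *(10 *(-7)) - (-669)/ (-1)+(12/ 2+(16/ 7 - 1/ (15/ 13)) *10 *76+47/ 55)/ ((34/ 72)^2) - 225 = 1979178260768/ 499023525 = 3966.10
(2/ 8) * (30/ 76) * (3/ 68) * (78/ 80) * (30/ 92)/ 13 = 405/ 3803648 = 0.00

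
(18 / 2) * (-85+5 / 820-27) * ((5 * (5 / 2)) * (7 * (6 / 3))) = -176390.40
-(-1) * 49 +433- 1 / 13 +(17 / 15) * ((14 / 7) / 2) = 94196 / 195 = 483.06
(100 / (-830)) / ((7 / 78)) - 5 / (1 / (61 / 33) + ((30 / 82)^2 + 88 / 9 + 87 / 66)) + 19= 2392754051489 / 138849576761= 17.23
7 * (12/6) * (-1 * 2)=-28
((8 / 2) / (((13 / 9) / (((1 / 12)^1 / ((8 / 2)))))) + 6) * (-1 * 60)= -4725 / 13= -363.46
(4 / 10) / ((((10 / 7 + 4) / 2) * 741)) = 14 / 70395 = 0.00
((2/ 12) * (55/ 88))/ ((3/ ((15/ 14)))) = 25/ 672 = 0.04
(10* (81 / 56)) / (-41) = -405 / 1148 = -0.35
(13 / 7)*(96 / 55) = 3.24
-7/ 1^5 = -7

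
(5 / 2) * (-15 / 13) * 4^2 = -600 / 13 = -46.15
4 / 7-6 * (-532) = 22348 / 7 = 3192.57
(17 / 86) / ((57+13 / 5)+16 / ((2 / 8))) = 85 / 53148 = 0.00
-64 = -64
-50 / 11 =-4.55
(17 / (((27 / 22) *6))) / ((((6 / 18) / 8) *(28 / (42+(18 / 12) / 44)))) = 2329 / 28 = 83.18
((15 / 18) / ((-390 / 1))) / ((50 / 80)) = -0.00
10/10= 1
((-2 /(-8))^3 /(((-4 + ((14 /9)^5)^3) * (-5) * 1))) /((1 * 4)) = -205891132094649 /198072999717675043840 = -0.00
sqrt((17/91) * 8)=2 * sqrt(3094)/91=1.22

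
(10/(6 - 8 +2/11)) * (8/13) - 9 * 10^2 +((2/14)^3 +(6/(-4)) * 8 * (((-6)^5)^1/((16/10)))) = 256020701/4459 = 57416.62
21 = 21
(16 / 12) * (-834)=-1112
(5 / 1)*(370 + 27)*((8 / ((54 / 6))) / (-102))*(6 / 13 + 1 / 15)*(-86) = 785.79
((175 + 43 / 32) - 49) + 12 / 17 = 69659 / 544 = 128.05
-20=-20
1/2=0.50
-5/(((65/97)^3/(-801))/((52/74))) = 1462102146/156325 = 9352.96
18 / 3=6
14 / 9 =1.56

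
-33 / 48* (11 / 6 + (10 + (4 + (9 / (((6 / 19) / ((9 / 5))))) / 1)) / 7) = -3223 / 420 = -7.67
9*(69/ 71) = 621/ 71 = 8.75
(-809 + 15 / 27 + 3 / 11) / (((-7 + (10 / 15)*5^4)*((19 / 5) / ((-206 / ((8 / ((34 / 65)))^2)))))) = 125348837 / 274165320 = 0.46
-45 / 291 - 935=-90710 / 97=-935.15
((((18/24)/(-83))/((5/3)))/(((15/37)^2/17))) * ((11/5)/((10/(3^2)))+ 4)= -6958627/2075000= -3.35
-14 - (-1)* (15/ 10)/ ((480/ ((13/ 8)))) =-35827/ 2560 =-13.99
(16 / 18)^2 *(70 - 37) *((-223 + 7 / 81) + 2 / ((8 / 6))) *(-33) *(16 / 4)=555539072 / 729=762056.34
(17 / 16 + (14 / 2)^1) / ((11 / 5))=645 / 176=3.66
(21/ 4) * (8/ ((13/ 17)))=714/ 13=54.92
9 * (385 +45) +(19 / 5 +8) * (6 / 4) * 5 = 7917 / 2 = 3958.50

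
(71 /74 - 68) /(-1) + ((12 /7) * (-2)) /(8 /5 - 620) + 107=69690489 /400414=174.05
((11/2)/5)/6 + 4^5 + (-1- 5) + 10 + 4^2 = 62651/60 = 1044.18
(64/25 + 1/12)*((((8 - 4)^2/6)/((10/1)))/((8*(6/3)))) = 793/18000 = 0.04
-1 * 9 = -9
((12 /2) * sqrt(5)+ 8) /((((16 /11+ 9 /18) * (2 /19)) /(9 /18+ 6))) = 10868 /43+ 8151 * sqrt(5) /43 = 676.61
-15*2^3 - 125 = -245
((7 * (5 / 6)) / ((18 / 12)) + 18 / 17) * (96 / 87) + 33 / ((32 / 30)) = 2583899 / 70992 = 36.40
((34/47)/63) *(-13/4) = -221/5922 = -0.04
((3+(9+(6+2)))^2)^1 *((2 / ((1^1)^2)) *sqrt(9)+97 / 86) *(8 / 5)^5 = 160694272 / 5375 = 29896.61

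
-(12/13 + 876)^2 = -129960000/169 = -768994.08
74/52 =37/26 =1.42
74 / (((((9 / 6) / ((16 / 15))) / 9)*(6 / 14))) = 16576 / 15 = 1105.07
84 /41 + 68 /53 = 7240 /2173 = 3.33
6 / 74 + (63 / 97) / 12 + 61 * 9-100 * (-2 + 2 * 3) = 2140985 / 14356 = 149.14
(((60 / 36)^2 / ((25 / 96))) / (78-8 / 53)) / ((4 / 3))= 212 / 2063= 0.10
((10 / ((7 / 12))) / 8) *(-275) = -4125 / 7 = -589.29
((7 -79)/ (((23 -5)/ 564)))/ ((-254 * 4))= 282/ 127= 2.22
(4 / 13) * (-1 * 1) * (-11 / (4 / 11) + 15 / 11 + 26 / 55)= 6251 / 715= 8.74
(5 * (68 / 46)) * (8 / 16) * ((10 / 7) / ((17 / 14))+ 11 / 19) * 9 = 25515 / 437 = 58.39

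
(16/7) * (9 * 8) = 1152/7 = 164.57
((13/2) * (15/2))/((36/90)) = 975/8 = 121.88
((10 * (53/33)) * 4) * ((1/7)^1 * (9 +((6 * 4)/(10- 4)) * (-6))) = -10600/77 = -137.66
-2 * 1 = -2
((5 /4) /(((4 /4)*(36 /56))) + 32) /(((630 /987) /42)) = 201019 /90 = 2233.54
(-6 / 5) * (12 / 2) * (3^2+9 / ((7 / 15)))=-203.66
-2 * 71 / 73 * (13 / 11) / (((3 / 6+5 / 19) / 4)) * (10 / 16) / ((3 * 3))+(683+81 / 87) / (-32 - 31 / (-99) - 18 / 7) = -103498299544 / 4975710003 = -20.80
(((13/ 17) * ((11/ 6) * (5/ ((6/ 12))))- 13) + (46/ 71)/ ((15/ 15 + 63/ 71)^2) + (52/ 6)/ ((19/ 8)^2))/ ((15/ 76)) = 905139686/ 65247615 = 13.87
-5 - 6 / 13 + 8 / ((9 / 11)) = 505 / 117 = 4.32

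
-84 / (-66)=14 / 11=1.27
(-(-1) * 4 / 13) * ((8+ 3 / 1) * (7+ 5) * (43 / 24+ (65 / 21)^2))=882662 / 1911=461.88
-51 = -51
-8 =-8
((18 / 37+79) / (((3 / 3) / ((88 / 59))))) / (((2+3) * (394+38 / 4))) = 517616 / 8808405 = 0.06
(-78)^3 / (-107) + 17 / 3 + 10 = 1428685 / 321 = 4450.73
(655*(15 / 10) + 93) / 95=2151 / 190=11.32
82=82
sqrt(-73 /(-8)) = sqrt(146) /4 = 3.02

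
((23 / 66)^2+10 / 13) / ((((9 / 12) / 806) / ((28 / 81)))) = 87558632 / 264627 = 330.88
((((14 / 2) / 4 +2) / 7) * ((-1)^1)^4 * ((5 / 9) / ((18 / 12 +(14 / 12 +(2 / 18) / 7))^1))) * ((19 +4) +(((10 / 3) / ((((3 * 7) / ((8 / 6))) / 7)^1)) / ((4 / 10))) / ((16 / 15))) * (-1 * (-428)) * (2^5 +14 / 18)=752036125 / 18252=41202.94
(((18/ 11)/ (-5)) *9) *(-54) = 8748/ 55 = 159.05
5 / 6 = 0.83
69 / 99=23 / 33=0.70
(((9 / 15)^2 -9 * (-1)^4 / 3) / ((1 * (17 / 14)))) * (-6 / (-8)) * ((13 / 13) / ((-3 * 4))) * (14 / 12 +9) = 1.38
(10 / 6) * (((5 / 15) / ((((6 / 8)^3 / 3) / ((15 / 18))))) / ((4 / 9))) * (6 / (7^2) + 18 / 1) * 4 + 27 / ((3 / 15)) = 296335 / 441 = 671.96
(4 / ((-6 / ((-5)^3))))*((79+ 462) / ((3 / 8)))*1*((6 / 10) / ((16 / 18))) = 81150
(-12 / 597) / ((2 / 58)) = -116 / 199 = -0.58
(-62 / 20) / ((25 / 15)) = -93 / 50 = -1.86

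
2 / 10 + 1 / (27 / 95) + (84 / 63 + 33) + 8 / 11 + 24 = 93227 / 1485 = 62.78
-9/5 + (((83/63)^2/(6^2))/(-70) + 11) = 92010407/10001880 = 9.20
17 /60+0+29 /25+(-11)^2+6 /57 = 698527 /5700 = 122.55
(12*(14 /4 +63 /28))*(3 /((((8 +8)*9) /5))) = 115 /16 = 7.19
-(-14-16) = 30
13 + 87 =100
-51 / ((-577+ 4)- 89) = 51 / 662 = 0.08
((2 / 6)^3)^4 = 1 / 531441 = 0.00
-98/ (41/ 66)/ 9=-2156/ 123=-17.53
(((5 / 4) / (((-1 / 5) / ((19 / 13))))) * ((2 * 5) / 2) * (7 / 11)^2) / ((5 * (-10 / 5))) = 23275 / 12584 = 1.85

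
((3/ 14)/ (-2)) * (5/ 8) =-15/ 224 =-0.07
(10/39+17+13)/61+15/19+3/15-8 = -1472314/226005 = -6.51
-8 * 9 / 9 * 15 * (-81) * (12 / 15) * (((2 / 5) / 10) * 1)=7776 / 25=311.04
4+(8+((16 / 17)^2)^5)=25291438433164 / 2015993900449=12.55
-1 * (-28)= 28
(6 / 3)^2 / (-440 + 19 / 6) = -24 / 2621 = -0.01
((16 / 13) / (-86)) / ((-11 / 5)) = 40 / 6149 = 0.01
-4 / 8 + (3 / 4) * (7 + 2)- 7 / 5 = 97 / 20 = 4.85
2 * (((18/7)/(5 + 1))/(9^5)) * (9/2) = 1/15309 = 0.00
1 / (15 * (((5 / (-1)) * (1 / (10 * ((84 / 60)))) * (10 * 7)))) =-0.00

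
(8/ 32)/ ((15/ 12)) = 0.20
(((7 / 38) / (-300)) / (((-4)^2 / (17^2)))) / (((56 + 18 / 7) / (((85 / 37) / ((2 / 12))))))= -240737 / 92233600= -0.00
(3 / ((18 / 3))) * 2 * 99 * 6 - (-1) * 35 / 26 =15479 / 26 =595.35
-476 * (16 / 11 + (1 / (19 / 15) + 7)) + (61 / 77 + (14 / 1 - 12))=-584849 / 133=-4397.36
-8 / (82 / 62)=-248 / 41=-6.05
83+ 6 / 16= 667 / 8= 83.38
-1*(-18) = 18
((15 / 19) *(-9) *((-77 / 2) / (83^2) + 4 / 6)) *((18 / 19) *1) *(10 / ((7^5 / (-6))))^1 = 663997500 / 41797815703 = 0.02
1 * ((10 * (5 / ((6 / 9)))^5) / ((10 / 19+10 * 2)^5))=12380495 / 190102016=0.07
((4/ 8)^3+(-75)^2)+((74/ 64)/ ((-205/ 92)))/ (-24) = 221405771/ 39360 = 5625.15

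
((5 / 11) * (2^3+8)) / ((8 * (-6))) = -5 / 33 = -0.15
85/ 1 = 85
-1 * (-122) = 122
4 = 4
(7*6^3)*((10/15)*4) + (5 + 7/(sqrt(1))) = 4044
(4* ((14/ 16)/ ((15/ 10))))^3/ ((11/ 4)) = 4.62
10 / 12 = 5 / 6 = 0.83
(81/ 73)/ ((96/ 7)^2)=0.01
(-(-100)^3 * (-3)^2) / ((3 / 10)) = 30000000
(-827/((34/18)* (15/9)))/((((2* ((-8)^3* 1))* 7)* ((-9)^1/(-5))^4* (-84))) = -103375/2487324672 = -0.00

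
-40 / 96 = -5 / 12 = -0.42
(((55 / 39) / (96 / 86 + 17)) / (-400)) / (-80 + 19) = 473 / 148259280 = 0.00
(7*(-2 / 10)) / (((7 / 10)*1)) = -2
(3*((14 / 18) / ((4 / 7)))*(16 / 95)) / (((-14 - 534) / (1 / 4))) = -49 / 156180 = -0.00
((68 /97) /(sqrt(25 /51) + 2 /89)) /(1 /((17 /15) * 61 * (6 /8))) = -160036062 /95943185 + 139639309 * sqrt(51) /19188637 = 50.30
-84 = -84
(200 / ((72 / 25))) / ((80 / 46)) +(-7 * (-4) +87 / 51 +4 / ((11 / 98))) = 1417393 / 13464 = 105.27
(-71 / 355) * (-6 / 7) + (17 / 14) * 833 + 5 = 71167 / 70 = 1016.67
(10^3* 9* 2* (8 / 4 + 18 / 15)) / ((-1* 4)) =-14400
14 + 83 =97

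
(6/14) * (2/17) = 6/119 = 0.05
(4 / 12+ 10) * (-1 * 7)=-217 / 3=-72.33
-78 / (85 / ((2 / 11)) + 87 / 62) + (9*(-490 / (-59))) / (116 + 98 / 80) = 105289349 / 223411052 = 0.47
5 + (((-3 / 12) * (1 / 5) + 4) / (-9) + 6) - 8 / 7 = 11867 / 1260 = 9.42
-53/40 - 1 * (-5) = 147/40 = 3.68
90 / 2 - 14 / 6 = 128 / 3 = 42.67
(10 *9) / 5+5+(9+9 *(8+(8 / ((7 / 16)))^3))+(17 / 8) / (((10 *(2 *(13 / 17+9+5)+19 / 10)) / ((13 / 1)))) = 62176310647 / 1127784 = 55131.40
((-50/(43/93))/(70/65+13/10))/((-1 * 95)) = 40300/84151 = 0.48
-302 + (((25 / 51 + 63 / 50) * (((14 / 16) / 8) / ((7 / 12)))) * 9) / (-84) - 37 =-129104589 / 380800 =-339.04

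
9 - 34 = -25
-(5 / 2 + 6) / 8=-17 / 16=-1.06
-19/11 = -1.73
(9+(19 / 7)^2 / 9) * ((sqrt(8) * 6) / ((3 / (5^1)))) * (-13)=-1125800 * sqrt(2) / 441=-3610.25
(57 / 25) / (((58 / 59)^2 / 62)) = 6150927 / 42050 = 146.28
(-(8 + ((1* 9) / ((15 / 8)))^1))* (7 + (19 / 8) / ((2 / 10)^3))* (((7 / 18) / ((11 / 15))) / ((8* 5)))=-1547 / 30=-51.57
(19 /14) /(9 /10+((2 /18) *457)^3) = 69255 /6681125437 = 0.00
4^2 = 16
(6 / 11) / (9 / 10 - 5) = -60 / 451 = -0.13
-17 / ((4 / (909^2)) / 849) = -11925713673 / 4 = -2981428418.25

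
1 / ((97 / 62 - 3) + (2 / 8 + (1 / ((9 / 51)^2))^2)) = 10044 / 10344697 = 0.00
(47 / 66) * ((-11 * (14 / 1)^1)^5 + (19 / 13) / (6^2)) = -1905229578155011 / 30888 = -61681869274.64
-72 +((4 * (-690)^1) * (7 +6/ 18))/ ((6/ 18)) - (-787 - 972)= -59033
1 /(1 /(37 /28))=37 /28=1.32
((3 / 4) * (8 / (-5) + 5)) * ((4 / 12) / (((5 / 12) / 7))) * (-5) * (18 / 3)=-2142 / 5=-428.40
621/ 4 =155.25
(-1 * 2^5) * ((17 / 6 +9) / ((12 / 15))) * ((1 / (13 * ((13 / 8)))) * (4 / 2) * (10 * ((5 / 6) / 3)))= -568000 / 4563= -124.48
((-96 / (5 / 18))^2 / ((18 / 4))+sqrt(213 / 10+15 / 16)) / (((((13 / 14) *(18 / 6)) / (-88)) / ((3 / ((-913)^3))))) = 0.00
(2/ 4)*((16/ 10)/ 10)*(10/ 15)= 4/ 75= 0.05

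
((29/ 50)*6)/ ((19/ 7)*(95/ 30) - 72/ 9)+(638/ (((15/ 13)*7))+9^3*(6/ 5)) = 12595234/ 13125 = 959.64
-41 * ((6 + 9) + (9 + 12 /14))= -7134 /7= -1019.14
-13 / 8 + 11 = 9.38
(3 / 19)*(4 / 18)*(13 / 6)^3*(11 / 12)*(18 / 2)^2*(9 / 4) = 72501 / 1216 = 59.62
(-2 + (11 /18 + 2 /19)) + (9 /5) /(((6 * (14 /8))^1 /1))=-13313 /11970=-1.11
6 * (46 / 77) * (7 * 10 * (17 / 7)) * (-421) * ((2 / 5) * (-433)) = 3421275024 / 77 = 44432143.17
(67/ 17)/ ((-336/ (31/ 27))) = -0.01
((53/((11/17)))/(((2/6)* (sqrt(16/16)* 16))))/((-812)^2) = 2703/116044544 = 0.00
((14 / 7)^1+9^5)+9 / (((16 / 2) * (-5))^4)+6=151185920009 / 2560000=59057.00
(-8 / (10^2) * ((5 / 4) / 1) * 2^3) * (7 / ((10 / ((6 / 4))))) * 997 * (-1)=20937 / 25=837.48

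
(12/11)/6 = 2/11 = 0.18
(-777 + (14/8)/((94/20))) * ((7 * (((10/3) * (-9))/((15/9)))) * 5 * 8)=3914203.40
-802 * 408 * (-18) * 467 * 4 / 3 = 3667436928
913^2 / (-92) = -833569 / 92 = -9060.53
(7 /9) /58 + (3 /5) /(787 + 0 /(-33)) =29111 /2054070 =0.01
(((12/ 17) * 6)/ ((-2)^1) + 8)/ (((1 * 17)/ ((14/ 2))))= 700/ 289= 2.42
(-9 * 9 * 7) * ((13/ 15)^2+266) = -151247.88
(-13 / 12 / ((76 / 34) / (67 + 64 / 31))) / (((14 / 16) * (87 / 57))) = -473161 / 18879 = -25.06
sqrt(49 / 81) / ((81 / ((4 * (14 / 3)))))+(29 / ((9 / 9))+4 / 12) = 64544 / 2187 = 29.51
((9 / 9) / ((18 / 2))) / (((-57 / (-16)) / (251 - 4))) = 208 / 27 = 7.70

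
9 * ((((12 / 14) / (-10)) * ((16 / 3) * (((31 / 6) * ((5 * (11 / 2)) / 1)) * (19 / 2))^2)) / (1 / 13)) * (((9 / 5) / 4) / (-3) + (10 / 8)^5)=-8107564932181 / 28672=-282769424.25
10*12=120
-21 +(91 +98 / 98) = 71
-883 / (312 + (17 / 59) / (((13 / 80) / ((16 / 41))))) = -27767701 / 9833224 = -2.82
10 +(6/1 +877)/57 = 1453/57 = 25.49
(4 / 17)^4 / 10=128 / 417605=0.00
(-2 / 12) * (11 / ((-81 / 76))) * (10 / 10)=418 / 243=1.72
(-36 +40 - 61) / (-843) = 0.07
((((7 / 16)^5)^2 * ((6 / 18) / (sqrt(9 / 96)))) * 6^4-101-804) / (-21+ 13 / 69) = 62445 / 1436-175417129629 * sqrt(6) / 24670292148224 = 43.47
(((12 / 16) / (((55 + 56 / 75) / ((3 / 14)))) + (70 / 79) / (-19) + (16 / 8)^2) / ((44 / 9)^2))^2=12683370740306456350161 / 462922702196248825839616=0.03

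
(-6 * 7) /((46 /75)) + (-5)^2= -1000 /23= -43.48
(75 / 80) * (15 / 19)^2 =3375 / 5776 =0.58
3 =3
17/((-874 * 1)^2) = 17/763876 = 0.00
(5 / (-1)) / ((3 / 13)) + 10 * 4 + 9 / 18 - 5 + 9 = 137 / 6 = 22.83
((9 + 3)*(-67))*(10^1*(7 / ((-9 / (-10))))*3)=-187600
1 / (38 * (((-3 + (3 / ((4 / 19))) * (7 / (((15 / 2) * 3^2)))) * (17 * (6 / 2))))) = -15 / 44251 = -0.00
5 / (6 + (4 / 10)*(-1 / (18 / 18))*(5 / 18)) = 45 / 53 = 0.85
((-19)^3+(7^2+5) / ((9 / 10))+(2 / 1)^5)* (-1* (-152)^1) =-1028584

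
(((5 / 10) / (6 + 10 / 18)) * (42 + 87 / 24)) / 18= 365 / 1888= 0.19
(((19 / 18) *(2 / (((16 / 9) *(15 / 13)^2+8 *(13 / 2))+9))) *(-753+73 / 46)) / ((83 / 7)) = -776917505 / 367982658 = -2.11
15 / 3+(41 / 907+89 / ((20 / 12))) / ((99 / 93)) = 751079 / 13605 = 55.21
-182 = -182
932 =932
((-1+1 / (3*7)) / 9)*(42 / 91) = -40 / 819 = -0.05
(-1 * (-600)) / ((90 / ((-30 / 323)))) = -200 / 323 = -0.62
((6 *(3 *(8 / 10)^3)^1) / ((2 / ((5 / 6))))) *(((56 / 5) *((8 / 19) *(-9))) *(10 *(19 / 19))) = -774144 / 475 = -1629.78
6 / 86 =0.07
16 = 16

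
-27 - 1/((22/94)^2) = -5476/121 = -45.26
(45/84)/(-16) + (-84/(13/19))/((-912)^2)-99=-8218999/82992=-99.03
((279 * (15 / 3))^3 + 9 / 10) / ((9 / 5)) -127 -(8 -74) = 3016338629 / 2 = 1508169314.50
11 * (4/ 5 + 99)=5489/ 5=1097.80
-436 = -436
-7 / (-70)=1 / 10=0.10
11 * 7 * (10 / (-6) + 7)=1232 / 3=410.67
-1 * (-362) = 362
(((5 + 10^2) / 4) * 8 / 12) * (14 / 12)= 245 / 12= 20.42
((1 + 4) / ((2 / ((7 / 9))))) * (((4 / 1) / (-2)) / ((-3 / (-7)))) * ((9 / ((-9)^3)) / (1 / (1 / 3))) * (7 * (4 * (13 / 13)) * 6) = 13720 / 2187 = 6.27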